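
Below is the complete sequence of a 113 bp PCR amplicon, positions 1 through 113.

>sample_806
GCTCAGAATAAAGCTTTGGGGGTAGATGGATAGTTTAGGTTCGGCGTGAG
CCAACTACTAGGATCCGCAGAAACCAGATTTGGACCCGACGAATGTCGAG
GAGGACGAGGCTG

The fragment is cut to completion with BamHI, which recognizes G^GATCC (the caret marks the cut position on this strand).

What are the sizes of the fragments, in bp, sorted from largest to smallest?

The BamHI site (GGATCC) starts at position 61.
BamHI cuts after the first base of each site, so after position 61.
Linear molecule, 1 cut → 2 fragments:
  1–61 → 61 bp
  62–113 → 52 bp
Sorted largest to smallest: 61, 52 bp.

61, 52 bp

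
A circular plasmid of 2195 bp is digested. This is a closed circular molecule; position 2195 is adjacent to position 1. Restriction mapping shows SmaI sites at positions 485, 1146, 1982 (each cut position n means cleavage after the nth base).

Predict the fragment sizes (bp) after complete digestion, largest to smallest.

Circular molecule, 3 cuts → 3 fragments:
  1146 − 485 = 661 bp
  1982 − 1146 = 836 bp
  wrap: 2195 − 1982 + 485 = 698 bp
Sorted largest to smallest: 836, 698, 661 bp.

836, 698, 661 bp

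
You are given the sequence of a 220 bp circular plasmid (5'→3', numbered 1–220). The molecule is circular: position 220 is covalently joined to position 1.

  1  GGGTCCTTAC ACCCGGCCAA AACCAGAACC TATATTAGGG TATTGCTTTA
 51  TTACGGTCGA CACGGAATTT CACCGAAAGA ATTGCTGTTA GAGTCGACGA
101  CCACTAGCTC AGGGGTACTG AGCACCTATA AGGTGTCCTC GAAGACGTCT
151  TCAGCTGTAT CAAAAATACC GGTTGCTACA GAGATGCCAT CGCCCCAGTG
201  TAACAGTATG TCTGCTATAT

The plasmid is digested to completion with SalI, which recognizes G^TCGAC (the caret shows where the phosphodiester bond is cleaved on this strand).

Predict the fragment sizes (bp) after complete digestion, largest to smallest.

183, 37 bp

SalI sites (GTCGAC) start at positions 56, 93.
SalI cuts after the first base of each site, so after positions 56, 93.
Circular molecule, 2 cuts → 2 fragments:
  57–93 → 37 bp
  94–220 then 1–56 → 127 + 56 = 183 bp
Sorted largest to smallest: 183, 37 bp.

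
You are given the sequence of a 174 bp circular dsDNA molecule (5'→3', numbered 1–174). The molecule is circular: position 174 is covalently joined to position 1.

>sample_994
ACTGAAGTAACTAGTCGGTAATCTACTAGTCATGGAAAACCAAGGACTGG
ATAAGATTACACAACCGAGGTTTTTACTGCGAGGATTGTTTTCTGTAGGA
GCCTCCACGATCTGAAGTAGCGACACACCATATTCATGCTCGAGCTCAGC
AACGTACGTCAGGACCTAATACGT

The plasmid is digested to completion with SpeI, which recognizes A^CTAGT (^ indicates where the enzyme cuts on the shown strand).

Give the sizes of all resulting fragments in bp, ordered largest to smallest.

SpeI sites (ACTAGT) start at positions 10, 25.
SpeI cuts after the first base of each site, so after positions 10, 25.
Circular molecule, 2 cuts → 2 fragments:
  11–25 → 15 bp
  26–174 then 1–10 → 149 + 10 = 159 bp
Sorted largest to smallest: 159, 15 bp.

159, 15 bp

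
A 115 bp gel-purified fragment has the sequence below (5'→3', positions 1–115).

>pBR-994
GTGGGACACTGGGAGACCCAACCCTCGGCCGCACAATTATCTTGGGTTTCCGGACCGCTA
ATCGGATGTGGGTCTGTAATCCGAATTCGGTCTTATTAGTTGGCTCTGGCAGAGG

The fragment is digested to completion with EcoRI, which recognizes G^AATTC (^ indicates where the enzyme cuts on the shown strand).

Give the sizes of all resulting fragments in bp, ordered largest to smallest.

The EcoRI site (GAATTC) starts at position 83.
EcoRI cuts after the first base of each site, so after position 83.
Linear molecule, 1 cut → 2 fragments:
  1–83 → 83 bp
  84–115 → 32 bp
Sorted largest to smallest: 83, 32 bp.

83, 32 bp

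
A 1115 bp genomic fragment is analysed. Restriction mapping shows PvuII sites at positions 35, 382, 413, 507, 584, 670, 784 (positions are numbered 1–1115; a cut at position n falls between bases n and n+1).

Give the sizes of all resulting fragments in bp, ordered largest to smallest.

Linear molecule, 7 cuts → 8 fragments:
  35 − 0 = 35 bp
  382 − 35 = 347 bp
  413 − 382 = 31 bp
  507 − 413 = 94 bp
  584 − 507 = 77 bp
  670 − 584 = 86 bp
  784 − 670 = 114 bp
  1115 − 784 = 331 bp
Sorted largest to smallest: 347, 331, 114, 94, 86, 77, 35, 31 bp.

347, 331, 114, 94, 86, 77, 35, 31 bp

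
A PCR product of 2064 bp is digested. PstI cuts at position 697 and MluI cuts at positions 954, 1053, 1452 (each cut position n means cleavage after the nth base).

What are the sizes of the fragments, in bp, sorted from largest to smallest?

Combined cut positions (sorted): 697, 954, 1053, 1452.
Linear molecule, 4 cuts → 5 fragments:
  697 − 0 = 697 bp
  954 − 697 = 257 bp
  1053 − 954 = 99 bp
  1452 − 1053 = 399 bp
  2064 − 1452 = 612 bp
Sorted largest to smallest: 697, 612, 399, 257, 99 bp.

697, 612, 399, 257, 99 bp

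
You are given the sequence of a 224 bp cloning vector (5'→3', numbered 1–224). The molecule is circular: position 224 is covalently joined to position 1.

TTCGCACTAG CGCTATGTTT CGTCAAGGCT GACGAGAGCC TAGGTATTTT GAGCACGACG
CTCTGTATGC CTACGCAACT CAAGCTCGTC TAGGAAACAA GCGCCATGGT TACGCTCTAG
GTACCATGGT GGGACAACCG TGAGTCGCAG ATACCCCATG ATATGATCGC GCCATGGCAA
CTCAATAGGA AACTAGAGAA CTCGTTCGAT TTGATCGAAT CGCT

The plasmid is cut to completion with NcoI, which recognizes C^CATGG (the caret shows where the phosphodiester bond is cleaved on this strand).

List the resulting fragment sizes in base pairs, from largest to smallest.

156, 48, 20 bp

NcoI sites (CCATGG) start at positions 104, 124, 172.
NcoI cuts after the first base of each site, so after positions 104, 124, 172.
Circular molecule, 3 cuts → 3 fragments:
  105–124 → 20 bp
  125–172 → 48 bp
  173–224 then 1–104 → 52 + 104 = 156 bp
Sorted largest to smallest: 156, 48, 20 bp.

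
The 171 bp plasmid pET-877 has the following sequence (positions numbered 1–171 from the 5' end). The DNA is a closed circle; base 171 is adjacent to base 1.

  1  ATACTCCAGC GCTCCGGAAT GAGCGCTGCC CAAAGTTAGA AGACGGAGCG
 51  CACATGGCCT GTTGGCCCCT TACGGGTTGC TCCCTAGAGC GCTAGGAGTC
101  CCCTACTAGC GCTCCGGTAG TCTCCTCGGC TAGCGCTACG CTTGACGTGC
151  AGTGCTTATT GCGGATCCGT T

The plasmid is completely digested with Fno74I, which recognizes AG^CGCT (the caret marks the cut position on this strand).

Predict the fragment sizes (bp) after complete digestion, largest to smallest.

66, 47, 24, 20, 14 bp

Fno74I sites (AGCGCT) start at positions 8, 22, 88, 108, 132.
Fno74I cuts after base 2 of each site, so after positions 9, 23, 89, 109, 133.
Circular molecule, 5 cuts → 5 fragments:
  10–23 → 14 bp
  24–89 → 66 bp
  90–109 → 20 bp
  110–133 → 24 bp
  134–171 then 1–9 → 38 + 9 = 47 bp
Sorted largest to smallest: 66, 47, 24, 20, 14 bp.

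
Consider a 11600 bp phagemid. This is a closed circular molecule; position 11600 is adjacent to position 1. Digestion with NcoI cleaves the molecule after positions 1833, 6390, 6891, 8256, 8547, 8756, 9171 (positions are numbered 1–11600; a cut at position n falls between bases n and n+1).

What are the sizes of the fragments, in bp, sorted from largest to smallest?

4557, 4262, 1365, 501, 415, 291, 209 bp

Circular molecule, 7 cuts → 7 fragments:
  6390 − 1833 = 4557 bp
  6891 − 6390 = 501 bp
  8256 − 6891 = 1365 bp
  8547 − 8256 = 291 bp
  8756 − 8547 = 209 bp
  9171 − 8756 = 415 bp
  wrap: 11600 − 9171 + 1833 = 4262 bp
Sorted largest to smallest: 4557, 4262, 1365, 501, 415, 291, 209 bp.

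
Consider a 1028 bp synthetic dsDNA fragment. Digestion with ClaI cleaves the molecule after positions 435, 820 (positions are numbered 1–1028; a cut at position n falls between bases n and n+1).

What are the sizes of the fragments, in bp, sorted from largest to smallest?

435, 385, 208 bp

Linear molecule, 2 cuts → 3 fragments:
  435 − 0 = 435 bp
  820 − 435 = 385 bp
  1028 − 820 = 208 bp
Sorted largest to smallest: 435, 385, 208 bp.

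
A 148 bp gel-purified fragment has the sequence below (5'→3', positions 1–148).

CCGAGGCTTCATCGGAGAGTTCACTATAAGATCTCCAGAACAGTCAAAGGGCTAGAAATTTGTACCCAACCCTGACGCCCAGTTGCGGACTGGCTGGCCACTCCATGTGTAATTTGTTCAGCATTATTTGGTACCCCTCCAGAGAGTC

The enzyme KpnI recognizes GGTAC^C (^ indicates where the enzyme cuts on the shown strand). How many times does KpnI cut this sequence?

1

GGTACC occurs starting at position 130.
KpnI cuts at 1 site.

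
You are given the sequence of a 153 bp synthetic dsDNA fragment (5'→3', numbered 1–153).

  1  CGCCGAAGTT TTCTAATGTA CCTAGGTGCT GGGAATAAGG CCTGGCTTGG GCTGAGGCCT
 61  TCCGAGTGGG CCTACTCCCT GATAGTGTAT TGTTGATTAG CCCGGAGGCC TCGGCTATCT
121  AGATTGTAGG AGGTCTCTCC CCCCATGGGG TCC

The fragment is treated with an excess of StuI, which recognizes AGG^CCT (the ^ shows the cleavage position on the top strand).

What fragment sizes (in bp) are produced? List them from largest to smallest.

51, 45, 40, 17 bp

StuI sites (AGGCCT) start at positions 38, 55, 106.
StuI cuts after base 3 of each site, so after positions 40, 57, 108.
Linear molecule, 3 cuts → 4 fragments:
  1–40 → 40 bp
  41–57 → 17 bp
  58–108 → 51 bp
  109–153 → 45 bp
Sorted largest to smallest: 51, 45, 40, 17 bp.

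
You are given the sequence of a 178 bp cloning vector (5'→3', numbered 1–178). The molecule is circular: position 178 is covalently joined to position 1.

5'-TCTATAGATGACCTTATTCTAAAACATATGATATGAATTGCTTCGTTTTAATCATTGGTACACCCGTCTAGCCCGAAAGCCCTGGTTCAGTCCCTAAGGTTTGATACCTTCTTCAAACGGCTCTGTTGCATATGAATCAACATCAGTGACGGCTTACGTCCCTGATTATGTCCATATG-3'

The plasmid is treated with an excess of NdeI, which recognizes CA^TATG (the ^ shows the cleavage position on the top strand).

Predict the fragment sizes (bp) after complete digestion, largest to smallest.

104, 44, 30 bp

NdeI sites (CATATG) start at positions 25, 129, 173.
NdeI cuts after base 2 of each site, so after positions 26, 130, 174.
Circular molecule, 3 cuts → 3 fragments:
  27–130 → 104 bp
  131–174 → 44 bp
  175–178 then 1–26 → 4 + 26 = 30 bp
Sorted largest to smallest: 104, 44, 30 bp.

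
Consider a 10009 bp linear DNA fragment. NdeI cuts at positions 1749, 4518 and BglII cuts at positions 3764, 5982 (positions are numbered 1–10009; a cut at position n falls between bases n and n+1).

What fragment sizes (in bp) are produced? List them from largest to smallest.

Combined cut positions (sorted): 1749, 3764, 4518, 5982.
Linear molecule, 4 cuts → 5 fragments:
  1749 − 0 = 1749 bp
  3764 − 1749 = 2015 bp
  4518 − 3764 = 754 bp
  5982 − 4518 = 1464 bp
  10009 − 5982 = 4027 bp
Sorted largest to smallest: 4027, 2015, 1749, 1464, 754 bp.

4027, 2015, 1749, 1464, 754 bp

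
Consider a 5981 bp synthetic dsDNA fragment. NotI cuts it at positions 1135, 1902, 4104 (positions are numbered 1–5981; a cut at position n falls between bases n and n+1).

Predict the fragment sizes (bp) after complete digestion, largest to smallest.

2202, 1877, 1135, 767 bp

Linear molecule, 3 cuts → 4 fragments:
  1135 − 0 = 1135 bp
  1902 − 1135 = 767 bp
  4104 − 1902 = 2202 bp
  5981 − 4104 = 1877 bp
Sorted largest to smallest: 2202, 1877, 1135, 767 bp.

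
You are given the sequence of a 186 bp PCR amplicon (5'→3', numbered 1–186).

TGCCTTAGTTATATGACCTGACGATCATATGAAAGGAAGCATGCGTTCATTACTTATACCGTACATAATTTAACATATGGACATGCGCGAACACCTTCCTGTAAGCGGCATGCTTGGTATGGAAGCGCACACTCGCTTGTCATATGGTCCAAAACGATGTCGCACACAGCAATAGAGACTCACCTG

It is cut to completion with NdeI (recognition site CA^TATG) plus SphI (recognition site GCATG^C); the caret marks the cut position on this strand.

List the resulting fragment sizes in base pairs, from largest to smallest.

44, 37, 32, 30, 27, 16 bp

NdeI sites (CATATG) start at positions 26, 74, 141.
NdeI cuts after base 2 of each site, so after positions 27, 75, 142.
SphI sites (GCATGC) start at positions 39, 108.
SphI cuts after base 5 of each site (before the last base), so after positions 43, 112.
Combined cut positions: 27, 43, 75, 112, 142.
Linear molecule, 5 cuts → 6 fragments:
  1–27 → 27 bp
  28–43 → 16 bp
  44–75 → 32 bp
  76–112 → 37 bp
  113–142 → 30 bp
  143–186 → 44 bp
Sorted largest to smallest: 44, 37, 32, 30, 27, 16 bp.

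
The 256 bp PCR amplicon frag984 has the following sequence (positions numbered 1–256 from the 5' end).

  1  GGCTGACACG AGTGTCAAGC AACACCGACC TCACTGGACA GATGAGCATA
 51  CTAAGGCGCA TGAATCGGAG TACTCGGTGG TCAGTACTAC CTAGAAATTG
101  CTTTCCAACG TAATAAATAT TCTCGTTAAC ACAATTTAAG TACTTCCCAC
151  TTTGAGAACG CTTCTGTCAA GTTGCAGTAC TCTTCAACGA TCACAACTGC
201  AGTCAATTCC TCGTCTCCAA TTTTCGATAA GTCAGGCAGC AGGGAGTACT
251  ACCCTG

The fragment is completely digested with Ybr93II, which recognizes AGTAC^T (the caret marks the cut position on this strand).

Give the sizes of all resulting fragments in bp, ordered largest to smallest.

Ybr93II sites (AGTACT) start at positions 69, 83, 139, 176, 245.
Ybr93II cuts after base 5 of each site (before the last base), so after positions 73, 87, 143, 180, 249.
Linear molecule, 5 cuts → 6 fragments:
  1–73 → 73 bp
  74–87 → 14 bp
  88–143 → 56 bp
  144–180 → 37 bp
  181–249 → 69 bp
  250–256 → 7 bp
Sorted largest to smallest: 73, 69, 56, 37, 14, 7 bp.

73, 69, 56, 37, 14, 7 bp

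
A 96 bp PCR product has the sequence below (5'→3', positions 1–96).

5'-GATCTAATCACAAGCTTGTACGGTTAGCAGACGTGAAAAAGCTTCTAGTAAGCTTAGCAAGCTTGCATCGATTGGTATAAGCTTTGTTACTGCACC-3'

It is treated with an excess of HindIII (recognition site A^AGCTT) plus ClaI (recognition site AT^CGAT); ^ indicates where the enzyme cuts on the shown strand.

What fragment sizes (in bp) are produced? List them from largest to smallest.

27, 17, 12, 11, 11, 9, 9 bp

HindIII sites (AAGCTT) start at positions 12, 39, 50, 59, 79.
HindIII cuts after the first base of each site, so after positions 12, 39, 50, 59, 79.
The ClaI site (ATCGAT) starts at position 67.
ClaI cuts after base 2 of each site, so after position 68.
Combined cut positions: 12, 39, 50, 59, 68, 79.
Linear molecule, 6 cuts → 7 fragments:
  1–12 → 12 bp
  13–39 → 27 bp
  40–50 → 11 bp
  51–59 → 9 bp
  60–68 → 9 bp
  69–79 → 11 bp
  80–96 → 17 bp
Sorted largest to smallest: 27, 17, 12, 11, 11, 9, 9 bp.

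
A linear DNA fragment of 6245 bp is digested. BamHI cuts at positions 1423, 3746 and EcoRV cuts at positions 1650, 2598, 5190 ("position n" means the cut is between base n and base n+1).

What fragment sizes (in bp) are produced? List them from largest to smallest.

1444, 1423, 1148, 1055, 948, 227 bp

Combined cut positions (sorted): 1423, 1650, 2598, 3746, 5190.
Linear molecule, 5 cuts → 6 fragments:
  1423 − 0 = 1423 bp
  1650 − 1423 = 227 bp
  2598 − 1650 = 948 bp
  3746 − 2598 = 1148 bp
  5190 − 3746 = 1444 bp
  6245 − 5190 = 1055 bp
Sorted largest to smallest: 1444, 1423, 1148, 1055, 948, 227 bp.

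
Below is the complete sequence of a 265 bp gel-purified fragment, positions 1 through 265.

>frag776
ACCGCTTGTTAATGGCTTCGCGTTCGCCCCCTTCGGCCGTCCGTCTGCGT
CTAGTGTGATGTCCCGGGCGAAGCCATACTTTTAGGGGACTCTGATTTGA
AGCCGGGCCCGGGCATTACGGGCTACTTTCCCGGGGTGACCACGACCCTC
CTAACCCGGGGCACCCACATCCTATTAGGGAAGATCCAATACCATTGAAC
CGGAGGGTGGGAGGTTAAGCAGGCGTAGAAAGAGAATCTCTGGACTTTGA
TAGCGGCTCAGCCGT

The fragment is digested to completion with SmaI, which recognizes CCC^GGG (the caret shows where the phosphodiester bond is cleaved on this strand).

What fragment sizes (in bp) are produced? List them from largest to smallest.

108, 65, 45, 25, 22 bp

SmaI sites (CCCGGG) start at positions 63, 108, 130, 155.
SmaI cuts after base 3 of each site, so after positions 65, 110, 132, 157.
Linear molecule, 4 cuts → 5 fragments:
  1–65 → 65 bp
  66–110 → 45 bp
  111–132 → 22 bp
  133–157 → 25 bp
  158–265 → 108 bp
Sorted largest to smallest: 108, 65, 45, 25, 22 bp.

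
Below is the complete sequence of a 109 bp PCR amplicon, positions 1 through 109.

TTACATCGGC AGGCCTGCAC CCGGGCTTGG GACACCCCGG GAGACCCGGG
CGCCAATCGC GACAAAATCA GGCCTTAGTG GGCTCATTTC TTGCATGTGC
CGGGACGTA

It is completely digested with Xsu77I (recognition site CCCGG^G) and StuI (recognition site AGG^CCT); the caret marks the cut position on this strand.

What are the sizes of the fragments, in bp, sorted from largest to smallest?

37, 23, 16, 13, 11, 9 bp

Xsu77I sites (CCCGGG) start at positions 20, 36, 45.
Xsu77I cuts after base 5 of each site (before the last base), so after positions 24, 40, 49.
StuI sites (AGGCCT) start at positions 11, 70.
StuI cuts after base 3 of each site, so after positions 13, 72.
Combined cut positions: 13, 24, 40, 49, 72.
Linear molecule, 5 cuts → 6 fragments:
  1–13 → 13 bp
  14–24 → 11 bp
  25–40 → 16 bp
  41–49 → 9 bp
  50–72 → 23 bp
  73–109 → 37 bp
Sorted largest to smallest: 37, 23, 16, 13, 11, 9 bp.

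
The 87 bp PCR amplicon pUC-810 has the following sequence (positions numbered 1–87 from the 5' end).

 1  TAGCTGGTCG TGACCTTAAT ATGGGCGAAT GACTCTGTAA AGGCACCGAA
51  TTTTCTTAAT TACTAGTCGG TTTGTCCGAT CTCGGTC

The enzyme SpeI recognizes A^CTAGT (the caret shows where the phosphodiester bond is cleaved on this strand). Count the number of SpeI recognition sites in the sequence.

1

ACTAGT occurs starting at position 62.
SpeI cuts at 1 site.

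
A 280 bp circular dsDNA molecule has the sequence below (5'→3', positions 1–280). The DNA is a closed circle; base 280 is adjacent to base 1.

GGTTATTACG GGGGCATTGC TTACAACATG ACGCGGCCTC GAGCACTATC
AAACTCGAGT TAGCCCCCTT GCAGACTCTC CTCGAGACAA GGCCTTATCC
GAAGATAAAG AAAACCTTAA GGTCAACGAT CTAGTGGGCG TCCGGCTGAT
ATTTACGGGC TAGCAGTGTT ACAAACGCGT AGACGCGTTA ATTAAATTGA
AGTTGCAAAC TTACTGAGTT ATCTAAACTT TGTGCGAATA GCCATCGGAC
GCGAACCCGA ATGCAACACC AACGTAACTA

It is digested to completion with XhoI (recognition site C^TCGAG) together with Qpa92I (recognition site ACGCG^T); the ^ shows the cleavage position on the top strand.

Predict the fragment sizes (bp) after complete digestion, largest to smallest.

131, 98, 27, 16, 8 bp

XhoI sites (CTCGAG) start at positions 38, 54, 81.
XhoI cuts after the first base of each site, so after positions 38, 54, 81.
Qpa92I sites (ACGCGT) start at positions 175, 183.
Qpa92I cuts after base 5 of each site (before the last base), so after positions 179, 187.
Combined cut positions: 38, 54, 81, 179, 187.
Circular molecule, 5 cuts → 5 fragments:
  39–54 → 16 bp
  55–81 → 27 bp
  82–179 → 98 bp
  180–187 → 8 bp
  188–280 then 1–38 → 93 + 38 = 131 bp
Sorted largest to smallest: 131, 98, 27, 16, 8 bp.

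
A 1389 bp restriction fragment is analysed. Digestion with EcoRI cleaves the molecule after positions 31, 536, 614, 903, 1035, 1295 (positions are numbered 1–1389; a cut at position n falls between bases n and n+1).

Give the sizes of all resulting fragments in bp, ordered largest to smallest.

Linear molecule, 6 cuts → 7 fragments:
  31 − 0 = 31 bp
  536 − 31 = 505 bp
  614 − 536 = 78 bp
  903 − 614 = 289 bp
  1035 − 903 = 132 bp
  1295 − 1035 = 260 bp
  1389 − 1295 = 94 bp
Sorted largest to smallest: 505, 289, 260, 132, 94, 78, 31 bp.

505, 289, 260, 132, 94, 78, 31 bp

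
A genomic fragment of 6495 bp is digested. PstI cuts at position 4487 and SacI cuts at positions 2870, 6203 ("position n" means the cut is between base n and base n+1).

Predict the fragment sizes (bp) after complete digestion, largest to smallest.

Combined cut positions (sorted): 2870, 4487, 6203.
Linear molecule, 3 cuts → 4 fragments:
  2870 − 0 = 2870 bp
  4487 − 2870 = 1617 bp
  6203 − 4487 = 1716 bp
  6495 − 6203 = 292 bp
Sorted largest to smallest: 2870, 1716, 1617, 292 bp.

2870, 1716, 1617, 292 bp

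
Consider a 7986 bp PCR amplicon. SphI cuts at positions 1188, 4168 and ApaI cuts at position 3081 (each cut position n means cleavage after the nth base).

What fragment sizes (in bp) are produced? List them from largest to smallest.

Combined cut positions (sorted): 1188, 3081, 4168.
Linear molecule, 3 cuts → 4 fragments:
  1188 − 0 = 1188 bp
  3081 − 1188 = 1893 bp
  4168 − 3081 = 1087 bp
  7986 − 4168 = 3818 bp
Sorted largest to smallest: 3818, 1893, 1188, 1087 bp.

3818, 1893, 1188, 1087 bp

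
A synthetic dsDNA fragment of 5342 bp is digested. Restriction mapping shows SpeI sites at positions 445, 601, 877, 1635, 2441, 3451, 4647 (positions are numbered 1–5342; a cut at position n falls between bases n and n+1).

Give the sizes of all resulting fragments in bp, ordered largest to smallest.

Linear molecule, 7 cuts → 8 fragments:
  445 − 0 = 445 bp
  601 − 445 = 156 bp
  877 − 601 = 276 bp
  1635 − 877 = 758 bp
  2441 − 1635 = 806 bp
  3451 − 2441 = 1010 bp
  4647 − 3451 = 1196 bp
  5342 − 4647 = 695 bp
Sorted largest to smallest: 1196, 1010, 806, 758, 695, 445, 276, 156 bp.

1196, 1010, 806, 758, 695, 445, 276, 156 bp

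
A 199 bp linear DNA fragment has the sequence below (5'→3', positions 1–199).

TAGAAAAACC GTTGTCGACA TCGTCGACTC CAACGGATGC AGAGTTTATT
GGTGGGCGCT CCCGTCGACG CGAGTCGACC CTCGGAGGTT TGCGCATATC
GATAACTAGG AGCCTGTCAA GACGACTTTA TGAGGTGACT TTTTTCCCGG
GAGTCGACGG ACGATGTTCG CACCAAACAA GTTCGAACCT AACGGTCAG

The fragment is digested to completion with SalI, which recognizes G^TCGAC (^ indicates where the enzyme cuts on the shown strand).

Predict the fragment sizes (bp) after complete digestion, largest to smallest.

79, 46, 41, 14, 10, 9 bp

SalI sites (GTCGAC) start at positions 14, 23, 64, 74, 153.
SalI cuts after the first base of each site, so after positions 14, 23, 64, 74, 153.
Linear molecule, 5 cuts → 6 fragments:
  1–14 → 14 bp
  15–23 → 9 bp
  24–64 → 41 bp
  65–74 → 10 bp
  75–153 → 79 bp
  154–199 → 46 bp
Sorted largest to smallest: 79, 46, 41, 14, 10, 9 bp.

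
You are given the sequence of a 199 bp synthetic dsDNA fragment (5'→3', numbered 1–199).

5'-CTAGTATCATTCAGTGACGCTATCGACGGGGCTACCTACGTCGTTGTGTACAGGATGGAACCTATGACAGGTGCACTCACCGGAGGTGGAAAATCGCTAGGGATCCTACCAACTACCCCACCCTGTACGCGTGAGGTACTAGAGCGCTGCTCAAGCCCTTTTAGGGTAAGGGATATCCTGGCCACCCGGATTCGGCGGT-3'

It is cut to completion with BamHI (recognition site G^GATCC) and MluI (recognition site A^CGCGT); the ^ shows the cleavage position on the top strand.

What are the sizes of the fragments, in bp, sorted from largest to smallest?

101, 72, 26 bp

The BamHI site (GGATCC) starts at position 101.
BamHI cuts after the first base of each site, so after position 101.
The MluI site (ACGCGT) starts at position 127.
MluI cuts after the first base of each site, so after position 127.
Combined cut positions: 101, 127.
Linear molecule, 2 cuts → 3 fragments:
  1–101 → 101 bp
  102–127 → 26 bp
  128–199 → 72 bp
Sorted largest to smallest: 101, 72, 26 bp.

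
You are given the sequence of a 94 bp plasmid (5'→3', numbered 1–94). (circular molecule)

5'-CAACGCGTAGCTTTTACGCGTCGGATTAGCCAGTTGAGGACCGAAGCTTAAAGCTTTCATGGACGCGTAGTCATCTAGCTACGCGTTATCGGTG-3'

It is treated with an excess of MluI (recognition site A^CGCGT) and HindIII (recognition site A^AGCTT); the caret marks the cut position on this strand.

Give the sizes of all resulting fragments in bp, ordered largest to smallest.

28, 18, 16, 13, 12, 7 bp

MluI sites (ACGCGT) start at positions 3, 16, 63, 81.
MluI cuts after the first base of each site, so after positions 3, 16, 63, 81.
HindIII sites (AAGCTT) start at positions 44, 51.
HindIII cuts after the first base of each site, so after positions 44, 51.
Combined cut positions: 3, 16, 44, 51, 63, 81.
Circular molecule, 6 cuts → 6 fragments:
  4–16 → 13 bp
  17–44 → 28 bp
  45–51 → 7 bp
  52–63 → 12 bp
  64–81 → 18 bp
  82–94 then 1–3 → 13 + 3 = 16 bp
Sorted largest to smallest: 28, 18, 16, 13, 12, 7 bp.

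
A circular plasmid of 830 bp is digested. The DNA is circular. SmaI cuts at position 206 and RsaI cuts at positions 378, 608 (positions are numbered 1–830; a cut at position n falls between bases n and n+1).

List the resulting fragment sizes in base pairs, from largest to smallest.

Combined cut positions (sorted): 206, 378, 608.
Circular molecule, 3 cuts → 3 fragments:
  378 − 206 = 172 bp
  608 − 378 = 230 bp
  wrap: 830 − 608 + 206 = 428 bp
Sorted largest to smallest: 428, 230, 172 bp.

428, 230, 172 bp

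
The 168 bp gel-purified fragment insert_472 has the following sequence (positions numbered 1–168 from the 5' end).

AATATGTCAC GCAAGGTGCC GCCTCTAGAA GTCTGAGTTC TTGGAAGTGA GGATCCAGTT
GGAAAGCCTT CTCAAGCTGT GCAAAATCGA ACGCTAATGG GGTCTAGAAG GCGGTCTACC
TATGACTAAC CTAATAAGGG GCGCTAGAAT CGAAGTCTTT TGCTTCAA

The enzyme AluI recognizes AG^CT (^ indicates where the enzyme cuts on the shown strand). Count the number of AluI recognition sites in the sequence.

AGCT occurs starting at position 75.
AluI cuts at 1 site.

1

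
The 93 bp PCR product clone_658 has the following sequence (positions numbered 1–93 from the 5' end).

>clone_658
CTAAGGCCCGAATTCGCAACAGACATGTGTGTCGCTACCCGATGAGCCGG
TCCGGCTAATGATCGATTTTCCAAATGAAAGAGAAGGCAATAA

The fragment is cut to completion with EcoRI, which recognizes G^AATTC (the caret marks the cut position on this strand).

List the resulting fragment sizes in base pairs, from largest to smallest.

The EcoRI site (GAATTC) starts at position 10.
EcoRI cuts after the first base of each site, so after position 10.
Linear molecule, 1 cut → 2 fragments:
  1–10 → 10 bp
  11–93 → 83 bp
Sorted largest to smallest: 83, 10 bp.

83, 10 bp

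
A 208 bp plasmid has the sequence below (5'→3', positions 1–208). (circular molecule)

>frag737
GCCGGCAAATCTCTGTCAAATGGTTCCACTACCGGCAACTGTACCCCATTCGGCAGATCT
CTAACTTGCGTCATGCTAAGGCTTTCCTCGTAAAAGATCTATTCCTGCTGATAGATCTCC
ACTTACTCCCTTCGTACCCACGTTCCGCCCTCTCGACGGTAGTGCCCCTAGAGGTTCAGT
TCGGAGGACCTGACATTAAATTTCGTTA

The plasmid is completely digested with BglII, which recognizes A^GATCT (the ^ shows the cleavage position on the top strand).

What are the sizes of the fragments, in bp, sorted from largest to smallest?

150, 40, 18 bp

BglII sites (AGATCT) start at positions 55, 95, 113.
BglII cuts after the first base of each site, so after positions 55, 95, 113.
Circular molecule, 3 cuts → 3 fragments:
  56–95 → 40 bp
  96–113 → 18 bp
  114–208 then 1–55 → 95 + 55 = 150 bp
Sorted largest to smallest: 150, 40, 18 bp.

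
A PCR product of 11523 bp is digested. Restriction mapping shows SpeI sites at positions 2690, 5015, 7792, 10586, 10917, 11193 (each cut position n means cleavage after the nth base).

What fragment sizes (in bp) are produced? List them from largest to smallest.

Linear molecule, 6 cuts → 7 fragments:
  2690 − 0 = 2690 bp
  5015 − 2690 = 2325 bp
  7792 − 5015 = 2777 bp
  10586 − 7792 = 2794 bp
  10917 − 10586 = 331 bp
  11193 − 10917 = 276 bp
  11523 − 11193 = 330 bp
Sorted largest to smallest: 2794, 2777, 2690, 2325, 331, 330, 276 bp.

2794, 2777, 2690, 2325, 331, 330, 276 bp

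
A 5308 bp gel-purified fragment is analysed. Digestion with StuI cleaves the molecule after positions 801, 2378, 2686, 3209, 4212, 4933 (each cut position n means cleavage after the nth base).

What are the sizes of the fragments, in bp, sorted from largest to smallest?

Linear molecule, 6 cuts → 7 fragments:
  801 − 0 = 801 bp
  2378 − 801 = 1577 bp
  2686 − 2378 = 308 bp
  3209 − 2686 = 523 bp
  4212 − 3209 = 1003 bp
  4933 − 4212 = 721 bp
  5308 − 4933 = 375 bp
Sorted largest to smallest: 1577, 1003, 801, 721, 523, 375, 308 bp.

1577, 1003, 801, 721, 523, 375, 308 bp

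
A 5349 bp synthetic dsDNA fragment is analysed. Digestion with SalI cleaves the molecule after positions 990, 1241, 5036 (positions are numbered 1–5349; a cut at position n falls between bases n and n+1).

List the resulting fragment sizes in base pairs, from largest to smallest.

Linear molecule, 3 cuts → 4 fragments:
  990 − 0 = 990 bp
  1241 − 990 = 251 bp
  5036 − 1241 = 3795 bp
  5349 − 5036 = 313 bp
Sorted largest to smallest: 3795, 990, 313, 251 bp.

3795, 990, 313, 251 bp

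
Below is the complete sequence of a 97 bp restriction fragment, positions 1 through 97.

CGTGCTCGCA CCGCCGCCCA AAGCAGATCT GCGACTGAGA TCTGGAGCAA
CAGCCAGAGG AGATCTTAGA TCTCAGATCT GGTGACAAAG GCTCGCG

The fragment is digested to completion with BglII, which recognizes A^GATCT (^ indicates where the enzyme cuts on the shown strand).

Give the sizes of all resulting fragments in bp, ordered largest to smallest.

BglII sites (AGATCT) start at positions 25, 38, 61, 68, 75.
BglII cuts after the first base of each site, so after positions 25, 38, 61, 68, 75.
Linear molecule, 5 cuts → 6 fragments:
  1–25 → 25 bp
  26–38 → 13 bp
  39–61 → 23 bp
  62–68 → 7 bp
  69–75 → 7 bp
  76–97 → 22 bp
Sorted largest to smallest: 25, 23, 22, 13, 7, 7 bp.

25, 23, 22, 13, 7, 7 bp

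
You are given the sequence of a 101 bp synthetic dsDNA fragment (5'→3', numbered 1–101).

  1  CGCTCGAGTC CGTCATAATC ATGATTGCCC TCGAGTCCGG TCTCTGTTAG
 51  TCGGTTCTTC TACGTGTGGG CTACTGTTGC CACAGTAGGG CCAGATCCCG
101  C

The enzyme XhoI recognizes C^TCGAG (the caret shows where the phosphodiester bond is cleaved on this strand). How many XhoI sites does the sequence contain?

2

CTCGAG occurs starting at positions 3, 30.
XhoI cuts at 2 sites.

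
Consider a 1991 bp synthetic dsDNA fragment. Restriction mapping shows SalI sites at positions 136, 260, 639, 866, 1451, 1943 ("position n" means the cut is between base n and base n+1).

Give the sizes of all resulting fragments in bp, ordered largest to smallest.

585, 492, 379, 227, 136, 124, 48 bp

Linear molecule, 6 cuts → 7 fragments:
  136 − 0 = 136 bp
  260 − 136 = 124 bp
  639 − 260 = 379 bp
  866 − 639 = 227 bp
  1451 − 866 = 585 bp
  1943 − 1451 = 492 bp
  1991 − 1943 = 48 bp
Sorted largest to smallest: 585, 492, 379, 227, 136, 124, 48 bp.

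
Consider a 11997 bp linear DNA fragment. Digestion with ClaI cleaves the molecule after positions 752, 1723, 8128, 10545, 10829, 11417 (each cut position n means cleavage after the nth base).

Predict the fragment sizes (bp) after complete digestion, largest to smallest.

Linear molecule, 6 cuts → 7 fragments:
  752 − 0 = 752 bp
  1723 − 752 = 971 bp
  8128 − 1723 = 6405 bp
  10545 − 8128 = 2417 bp
  10829 − 10545 = 284 bp
  11417 − 10829 = 588 bp
  11997 − 11417 = 580 bp
Sorted largest to smallest: 6405, 2417, 971, 752, 588, 580, 284 bp.

6405, 2417, 971, 752, 588, 580, 284 bp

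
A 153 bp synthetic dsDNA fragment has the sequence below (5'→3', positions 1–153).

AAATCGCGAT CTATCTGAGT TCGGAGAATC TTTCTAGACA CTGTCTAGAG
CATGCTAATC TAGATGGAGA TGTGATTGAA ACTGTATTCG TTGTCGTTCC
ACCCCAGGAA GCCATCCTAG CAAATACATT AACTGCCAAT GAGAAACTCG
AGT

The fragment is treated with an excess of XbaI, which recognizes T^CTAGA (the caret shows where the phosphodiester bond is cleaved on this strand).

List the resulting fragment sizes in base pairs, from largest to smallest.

94, 33, 15, 11 bp

XbaI sites (TCTAGA) start at positions 33, 44, 59.
XbaI cuts after the first base of each site, so after positions 33, 44, 59.
Linear molecule, 3 cuts → 4 fragments:
  1–33 → 33 bp
  34–44 → 11 bp
  45–59 → 15 bp
  60–153 → 94 bp
Sorted largest to smallest: 94, 33, 15, 11 bp.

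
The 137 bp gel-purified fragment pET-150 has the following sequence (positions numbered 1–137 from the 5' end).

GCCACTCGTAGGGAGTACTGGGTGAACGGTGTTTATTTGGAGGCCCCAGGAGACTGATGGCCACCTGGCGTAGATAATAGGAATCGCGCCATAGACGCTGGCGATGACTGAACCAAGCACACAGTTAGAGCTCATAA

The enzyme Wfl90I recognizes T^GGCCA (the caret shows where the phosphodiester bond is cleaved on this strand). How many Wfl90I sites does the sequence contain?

1

TGGCCA occurs starting at position 58.
Wfl90I cuts at 1 site.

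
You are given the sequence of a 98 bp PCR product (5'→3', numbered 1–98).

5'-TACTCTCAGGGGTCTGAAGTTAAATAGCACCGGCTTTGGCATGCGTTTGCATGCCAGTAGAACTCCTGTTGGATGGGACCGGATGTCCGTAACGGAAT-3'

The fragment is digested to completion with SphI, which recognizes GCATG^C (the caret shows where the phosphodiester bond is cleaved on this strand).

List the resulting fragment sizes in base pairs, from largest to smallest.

45, 43, 10 bp

SphI sites (GCATGC) start at positions 39, 49.
SphI cuts after base 5 of each site (before the last base), so after positions 43, 53.
Linear molecule, 2 cuts → 3 fragments:
  1–43 → 43 bp
  44–53 → 10 bp
  54–98 → 45 bp
Sorted largest to smallest: 45, 43, 10 bp.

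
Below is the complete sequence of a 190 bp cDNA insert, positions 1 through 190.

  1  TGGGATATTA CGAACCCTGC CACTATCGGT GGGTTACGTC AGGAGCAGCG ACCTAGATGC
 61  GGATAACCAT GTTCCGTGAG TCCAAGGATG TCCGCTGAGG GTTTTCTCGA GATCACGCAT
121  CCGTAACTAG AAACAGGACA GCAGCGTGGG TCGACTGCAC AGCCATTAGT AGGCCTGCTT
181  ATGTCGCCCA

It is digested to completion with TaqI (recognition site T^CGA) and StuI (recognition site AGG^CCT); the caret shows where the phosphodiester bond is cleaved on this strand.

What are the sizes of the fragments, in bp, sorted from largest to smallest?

107, 44, 22, 17 bp

TaqI sites (TCGA) start at positions 107, 151.
TaqI cuts after the first base of each site, so after positions 107, 151.
The StuI site (AGGCCT) starts at position 171.
StuI cuts after base 3 of each site, so after position 173.
Combined cut positions: 107, 151, 173.
Linear molecule, 3 cuts → 4 fragments:
  1–107 → 107 bp
  108–151 → 44 bp
  152–173 → 22 bp
  174–190 → 17 bp
Sorted largest to smallest: 107, 44, 22, 17 bp.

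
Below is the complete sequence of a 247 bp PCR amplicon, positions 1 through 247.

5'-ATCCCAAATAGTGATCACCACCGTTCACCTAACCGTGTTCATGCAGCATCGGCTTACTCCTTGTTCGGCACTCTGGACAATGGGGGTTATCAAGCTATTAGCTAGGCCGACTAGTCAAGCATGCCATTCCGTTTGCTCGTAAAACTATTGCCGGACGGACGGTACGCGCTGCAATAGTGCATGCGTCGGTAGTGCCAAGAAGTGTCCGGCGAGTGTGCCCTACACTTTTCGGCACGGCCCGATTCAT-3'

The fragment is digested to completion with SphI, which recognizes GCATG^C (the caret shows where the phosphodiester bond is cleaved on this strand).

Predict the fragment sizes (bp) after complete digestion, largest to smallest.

123, 64, 60 bp

SphI sites (GCATGC) start at positions 119, 179.
SphI cuts after base 5 of each site (before the last base), so after positions 123, 183.
Linear molecule, 2 cuts → 3 fragments:
  1–123 → 123 bp
  124–183 → 60 bp
  184–247 → 64 bp
Sorted largest to smallest: 123, 64, 60 bp.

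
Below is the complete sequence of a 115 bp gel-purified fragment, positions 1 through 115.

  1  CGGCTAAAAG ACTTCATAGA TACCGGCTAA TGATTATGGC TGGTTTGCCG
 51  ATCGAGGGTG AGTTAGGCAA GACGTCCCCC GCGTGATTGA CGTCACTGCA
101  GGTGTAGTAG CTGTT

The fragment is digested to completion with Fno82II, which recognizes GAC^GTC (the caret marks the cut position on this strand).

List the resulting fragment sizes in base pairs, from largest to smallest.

73, 24, 18 bp

Fno82II sites (GACGTC) start at positions 71, 89.
Fno82II cuts after base 3 of each site, so after positions 73, 91.
Linear molecule, 2 cuts → 3 fragments:
  1–73 → 73 bp
  74–91 → 18 bp
  92–115 → 24 bp
Sorted largest to smallest: 73, 24, 18 bp.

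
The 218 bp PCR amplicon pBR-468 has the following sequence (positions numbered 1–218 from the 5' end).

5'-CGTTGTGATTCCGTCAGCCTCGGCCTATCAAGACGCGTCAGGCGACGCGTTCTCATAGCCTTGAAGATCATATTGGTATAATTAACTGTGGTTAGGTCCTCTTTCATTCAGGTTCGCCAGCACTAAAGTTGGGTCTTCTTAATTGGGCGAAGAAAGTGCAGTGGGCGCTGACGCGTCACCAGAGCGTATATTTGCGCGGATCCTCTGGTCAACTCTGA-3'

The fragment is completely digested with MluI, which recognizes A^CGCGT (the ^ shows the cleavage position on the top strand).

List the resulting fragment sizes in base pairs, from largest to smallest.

126, 47, 33, 12 bp

MluI sites (ACGCGT) start at positions 33, 45, 171.
MluI cuts after the first base of each site, so after positions 33, 45, 171.
Linear molecule, 3 cuts → 4 fragments:
  1–33 → 33 bp
  34–45 → 12 bp
  46–171 → 126 bp
  172–218 → 47 bp
Sorted largest to smallest: 126, 47, 33, 12 bp.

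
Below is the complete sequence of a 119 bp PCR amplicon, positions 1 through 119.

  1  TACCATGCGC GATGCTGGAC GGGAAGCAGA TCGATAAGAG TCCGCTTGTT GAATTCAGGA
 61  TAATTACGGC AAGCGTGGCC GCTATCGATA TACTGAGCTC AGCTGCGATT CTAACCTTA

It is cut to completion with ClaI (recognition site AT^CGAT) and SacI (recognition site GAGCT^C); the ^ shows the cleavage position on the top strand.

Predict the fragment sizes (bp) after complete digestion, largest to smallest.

ClaI sites (ATCGAT) start at positions 30, 84.
ClaI cuts after base 2 of each site, so after positions 31, 85.
The SacI site (GAGCTC) starts at position 95.
SacI cuts after base 5 of each site (before the last base), so after position 99.
Combined cut positions: 31, 85, 99.
Linear molecule, 3 cuts → 4 fragments:
  1–31 → 31 bp
  32–85 → 54 bp
  86–99 → 14 bp
  100–119 → 20 bp
Sorted largest to smallest: 54, 31, 20, 14 bp.

54, 31, 20, 14 bp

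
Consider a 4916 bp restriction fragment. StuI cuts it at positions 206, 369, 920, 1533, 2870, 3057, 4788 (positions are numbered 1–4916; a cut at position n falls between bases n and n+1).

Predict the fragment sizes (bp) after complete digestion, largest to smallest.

1731, 1337, 613, 551, 206, 187, 163, 128 bp

Linear molecule, 7 cuts → 8 fragments:
  206 − 0 = 206 bp
  369 − 206 = 163 bp
  920 − 369 = 551 bp
  1533 − 920 = 613 bp
  2870 − 1533 = 1337 bp
  3057 − 2870 = 187 bp
  4788 − 3057 = 1731 bp
  4916 − 4788 = 128 bp
Sorted largest to smallest: 1731, 1337, 613, 551, 206, 187, 163, 128 bp.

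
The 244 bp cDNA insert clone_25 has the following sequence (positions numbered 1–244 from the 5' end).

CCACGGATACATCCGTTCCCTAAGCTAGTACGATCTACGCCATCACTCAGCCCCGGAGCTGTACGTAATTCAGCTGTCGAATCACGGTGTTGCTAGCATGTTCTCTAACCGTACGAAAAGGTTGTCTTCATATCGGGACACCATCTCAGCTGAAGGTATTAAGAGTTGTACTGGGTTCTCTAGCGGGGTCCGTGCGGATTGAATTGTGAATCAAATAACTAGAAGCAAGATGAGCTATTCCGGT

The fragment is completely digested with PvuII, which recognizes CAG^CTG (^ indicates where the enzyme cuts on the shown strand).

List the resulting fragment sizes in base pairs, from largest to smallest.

PvuII sites (CAGCTG) start at positions 71, 147.
PvuII cuts after base 3 of each site, so after positions 73, 149.
Linear molecule, 2 cuts → 3 fragments:
  1–73 → 73 bp
  74–149 → 76 bp
  150–244 → 95 bp
Sorted largest to smallest: 95, 76, 73 bp.

95, 76, 73 bp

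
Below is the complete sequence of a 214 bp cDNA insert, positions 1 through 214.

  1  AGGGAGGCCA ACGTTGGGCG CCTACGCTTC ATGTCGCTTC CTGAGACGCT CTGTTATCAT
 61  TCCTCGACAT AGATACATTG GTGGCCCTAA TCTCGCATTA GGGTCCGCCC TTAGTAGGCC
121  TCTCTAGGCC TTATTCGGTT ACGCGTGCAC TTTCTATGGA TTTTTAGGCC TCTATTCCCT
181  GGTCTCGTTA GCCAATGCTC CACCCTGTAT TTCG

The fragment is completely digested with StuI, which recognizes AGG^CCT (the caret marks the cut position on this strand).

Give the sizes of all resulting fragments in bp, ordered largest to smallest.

118, 46, 40, 10 bp

StuI sites (AGGCCT) start at positions 116, 126, 166.
StuI cuts after base 3 of each site, so after positions 118, 128, 168.
Linear molecule, 3 cuts → 4 fragments:
  1–118 → 118 bp
  119–128 → 10 bp
  129–168 → 40 bp
  169–214 → 46 bp
Sorted largest to smallest: 118, 46, 40, 10 bp.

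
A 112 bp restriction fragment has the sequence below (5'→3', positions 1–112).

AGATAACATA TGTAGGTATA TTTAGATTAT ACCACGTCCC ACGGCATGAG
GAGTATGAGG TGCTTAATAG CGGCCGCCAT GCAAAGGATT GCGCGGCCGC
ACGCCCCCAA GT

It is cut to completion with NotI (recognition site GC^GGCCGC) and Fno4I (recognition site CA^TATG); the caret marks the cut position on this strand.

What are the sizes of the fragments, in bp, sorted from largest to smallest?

NotI sites (GCGGCCGC) start at positions 70, 93.
NotI cuts after base 2 of each site, so after positions 71, 94.
The Fno4I site (CATATG) starts at position 7.
Fno4I cuts after base 2 of each site, so after position 8.
Combined cut positions: 8, 71, 94.
Linear molecule, 3 cuts → 4 fragments:
  1–8 → 8 bp
  9–71 → 63 bp
  72–94 → 23 bp
  95–112 → 18 bp
Sorted largest to smallest: 63, 23, 18, 8 bp.

63, 23, 18, 8 bp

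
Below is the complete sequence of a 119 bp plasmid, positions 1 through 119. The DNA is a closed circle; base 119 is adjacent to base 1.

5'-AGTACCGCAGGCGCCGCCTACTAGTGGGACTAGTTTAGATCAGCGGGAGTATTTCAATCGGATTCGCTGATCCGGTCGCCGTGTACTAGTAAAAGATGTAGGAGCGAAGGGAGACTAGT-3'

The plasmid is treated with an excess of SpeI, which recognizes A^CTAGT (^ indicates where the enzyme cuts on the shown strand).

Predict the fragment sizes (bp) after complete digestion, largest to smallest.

SpeI sites (ACTAGT) start at positions 20, 29, 85, 114.
SpeI cuts after the first base of each site, so after positions 20, 29, 85, 114.
Circular molecule, 4 cuts → 4 fragments:
  21–29 → 9 bp
  30–85 → 56 bp
  86–114 → 29 bp
  115–119 then 1–20 → 5 + 20 = 25 bp
Sorted largest to smallest: 56, 29, 25, 9 bp.

56, 29, 25, 9 bp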